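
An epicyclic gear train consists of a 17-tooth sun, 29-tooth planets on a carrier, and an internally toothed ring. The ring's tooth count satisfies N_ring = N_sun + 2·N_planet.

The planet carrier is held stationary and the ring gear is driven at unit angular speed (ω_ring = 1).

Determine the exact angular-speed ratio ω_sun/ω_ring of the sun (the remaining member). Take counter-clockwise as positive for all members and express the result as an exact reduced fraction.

N_ring = 17 + 2·29 = 75
17(ω_s−ω_c) = −75(ω_r−ω_c),  ω_c=0, ω_r=1
ω_s = 0 − (75/17)(1−0) = -75/17
ω_s/ω_r = -75/17

-75/17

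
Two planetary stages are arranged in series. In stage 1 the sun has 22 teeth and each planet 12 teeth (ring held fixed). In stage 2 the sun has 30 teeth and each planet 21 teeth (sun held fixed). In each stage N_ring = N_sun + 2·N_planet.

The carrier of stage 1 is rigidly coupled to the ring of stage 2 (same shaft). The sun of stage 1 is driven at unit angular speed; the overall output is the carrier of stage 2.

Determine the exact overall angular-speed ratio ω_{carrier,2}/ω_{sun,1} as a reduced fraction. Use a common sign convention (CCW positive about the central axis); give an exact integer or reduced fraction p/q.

66/289

Stage 1: N_ring = 22 + 2·12 = 46
Stage 1: 22(ω_s−ω_c) = −46(ω_r−ω_c),  ω_r=0, ω_s=1
Stage 1: 22(1−ω_c) = −46(0−ω_c)  ⇒  68ω_c = 22  ⇒  ω_c = 11/34
  ⇒ ω_c¹/ω_s¹ = 11/34
Stage 2: N_ring = 30 + 2·21 = 72
Stage 2: 30(ω_s−ω_c) = −72(ω_r−ω_c),  ω_s=0, ω_r=1
Stage 2: 30(0−ω_c) = −72(1−ω_c)  ⇒  102ω_c = 72  ⇒  ω_c = 12/17
  ⇒ ω_c²/ω_r² = 12/17
Coupling ω_r² = ω_c¹ ⇒ overall = 11/34 × 12/17 = 66/289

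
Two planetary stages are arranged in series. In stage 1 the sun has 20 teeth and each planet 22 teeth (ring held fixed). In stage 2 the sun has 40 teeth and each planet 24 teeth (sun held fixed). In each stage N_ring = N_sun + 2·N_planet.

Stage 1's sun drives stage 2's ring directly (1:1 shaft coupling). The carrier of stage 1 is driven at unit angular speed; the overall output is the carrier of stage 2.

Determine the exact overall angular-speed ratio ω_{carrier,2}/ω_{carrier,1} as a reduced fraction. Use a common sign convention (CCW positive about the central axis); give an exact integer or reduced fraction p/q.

231/80

Stage 1: N_ring = 20 + 2·22 = 64
Stage 1: 20(ω_s−ω_c) = −64(ω_r−ω_c),  ω_r=0, ω_c=1
Stage 1: ω_s = 1 − (64/20)(0−1) = 21/5
  ⇒ ω_s¹/ω_c¹ = 21/5
Stage 2: N_ring = 40 + 2·24 = 88
Stage 2: 40(ω_s−ω_c) = −88(ω_r−ω_c),  ω_s=0, ω_r=1
Stage 2: 40(0−ω_c) = −88(1−ω_c)  ⇒  128ω_c = 88  ⇒  ω_c = 11/16
  ⇒ ω_c²/ω_r² = 11/16
Coupling ω_r² = ω_s¹ ⇒ overall = 21/5 × 11/16 = 231/80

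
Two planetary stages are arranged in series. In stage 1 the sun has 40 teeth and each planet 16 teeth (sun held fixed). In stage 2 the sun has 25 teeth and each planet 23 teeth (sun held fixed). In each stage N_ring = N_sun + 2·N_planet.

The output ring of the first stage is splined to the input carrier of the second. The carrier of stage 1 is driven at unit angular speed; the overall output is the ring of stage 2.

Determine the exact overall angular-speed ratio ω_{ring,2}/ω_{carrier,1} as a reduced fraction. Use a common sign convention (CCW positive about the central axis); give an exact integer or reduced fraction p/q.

448/213

Stage 1: N_ring = 40 + 2·16 = 72
Stage 1: 40(ω_s−ω_c) = −72(ω_r−ω_c),  ω_s=0, ω_c=1
Stage 1: ω_r = 1 − (40/72)(0−1) = 14/9
  ⇒ ω_r¹/ω_c¹ = 14/9
Stage 2: N_ring = 25 + 2·23 = 71
Stage 2: 25(ω_s−ω_c) = −71(ω_r−ω_c),  ω_s=0, ω_c=1
Stage 2: ω_r = 1 − (25/71)(0−1) = 96/71
  ⇒ ω_r²/ω_c² = 96/71
Coupling ω_c² = ω_r¹ ⇒ overall = 14/9 × 96/71 = 448/213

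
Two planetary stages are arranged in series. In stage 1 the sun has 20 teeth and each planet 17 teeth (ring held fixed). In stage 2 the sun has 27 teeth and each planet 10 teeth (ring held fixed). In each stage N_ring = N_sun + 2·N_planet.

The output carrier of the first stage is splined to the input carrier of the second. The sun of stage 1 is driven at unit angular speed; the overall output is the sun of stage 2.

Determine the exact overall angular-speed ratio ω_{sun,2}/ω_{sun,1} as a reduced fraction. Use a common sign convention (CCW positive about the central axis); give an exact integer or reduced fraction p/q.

Stage 1: N_ring = 20 + 2·17 = 54
Stage 1: 20(ω_s−ω_c) = −54(ω_r−ω_c),  ω_r=0, ω_s=1
Stage 1: 20(1−ω_c) = −54(0−ω_c)  ⇒  74ω_c = 20  ⇒  ω_c = 10/37
  ⇒ ω_c¹/ω_s¹ = 10/37
Stage 2: N_ring = 27 + 2·10 = 47
Stage 2: 27(ω_s−ω_c) = −47(ω_r−ω_c),  ω_r=0, ω_c=1
Stage 2: ω_s = 1 − (47/27)(0−1) = 74/27
  ⇒ ω_s²/ω_c² = 74/27
Coupling ω_c² = ω_c¹ ⇒ overall = 10/37 × 74/27 = 20/27

20/27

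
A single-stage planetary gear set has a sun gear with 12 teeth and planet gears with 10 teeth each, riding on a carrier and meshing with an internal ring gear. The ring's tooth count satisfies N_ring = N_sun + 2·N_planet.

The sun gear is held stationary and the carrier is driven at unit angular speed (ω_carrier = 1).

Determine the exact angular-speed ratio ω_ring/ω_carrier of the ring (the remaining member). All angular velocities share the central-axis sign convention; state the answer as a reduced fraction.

11/8

N_ring = 12 + 2·10 = 32
12(ω_s−ω_c) = −32(ω_r−ω_c),  ω_s=0, ω_c=1
ω_r = 1 − (12/32)(0−1) = 11/8
ω_r/ω_c = 11/8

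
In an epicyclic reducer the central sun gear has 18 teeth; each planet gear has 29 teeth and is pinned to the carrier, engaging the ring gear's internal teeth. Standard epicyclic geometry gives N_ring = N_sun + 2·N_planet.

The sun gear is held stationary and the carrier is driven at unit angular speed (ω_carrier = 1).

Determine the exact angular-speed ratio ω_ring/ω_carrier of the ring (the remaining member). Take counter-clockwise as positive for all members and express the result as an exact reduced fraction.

N_ring = 18 + 2·29 = 76
18(ω_s−ω_c) = −76(ω_r−ω_c),  ω_s=0, ω_c=1
ω_r = 1 − (18/76)(0−1) = 47/38
ω_r/ω_c = 47/38

47/38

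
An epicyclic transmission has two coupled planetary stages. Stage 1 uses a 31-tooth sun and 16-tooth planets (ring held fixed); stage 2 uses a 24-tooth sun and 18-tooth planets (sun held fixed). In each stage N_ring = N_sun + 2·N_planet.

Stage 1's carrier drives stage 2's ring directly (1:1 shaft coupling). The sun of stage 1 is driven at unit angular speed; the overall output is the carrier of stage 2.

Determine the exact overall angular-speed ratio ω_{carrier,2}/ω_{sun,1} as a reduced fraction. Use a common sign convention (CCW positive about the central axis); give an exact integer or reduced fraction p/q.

155/658

Stage 1: N_ring = 31 + 2·16 = 63
Stage 1: 31(ω_s−ω_c) = −63(ω_r−ω_c),  ω_r=0, ω_s=1
Stage 1: 31(1−ω_c) = −63(0−ω_c)  ⇒  94ω_c = 31  ⇒  ω_c = 31/94
  ⇒ ω_c¹/ω_s¹ = 31/94
Stage 2: N_ring = 24 + 2·18 = 60
Stage 2: 24(ω_s−ω_c) = −60(ω_r−ω_c),  ω_s=0, ω_r=1
Stage 2: 24(0−ω_c) = −60(1−ω_c)  ⇒  84ω_c = 60  ⇒  ω_c = 5/7
  ⇒ ω_c²/ω_r² = 5/7
Coupling ω_r² = ω_c¹ ⇒ overall = 31/94 × 5/7 = 155/658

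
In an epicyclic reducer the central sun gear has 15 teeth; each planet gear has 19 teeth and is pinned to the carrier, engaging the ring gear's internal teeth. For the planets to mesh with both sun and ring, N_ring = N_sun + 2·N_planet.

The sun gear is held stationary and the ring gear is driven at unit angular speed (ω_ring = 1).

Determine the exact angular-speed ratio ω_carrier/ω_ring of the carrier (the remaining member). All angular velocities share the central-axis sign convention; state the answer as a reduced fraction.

53/68

N_ring = 15 + 2·19 = 53
15(ω_s−ω_c) = −53(ω_r−ω_c),  ω_s=0, ω_r=1
15(0−ω_c) = −53(1−ω_c)  ⇒  68ω_c = 53  ⇒  ω_c = 53/68
ω_c/ω_r = 53/68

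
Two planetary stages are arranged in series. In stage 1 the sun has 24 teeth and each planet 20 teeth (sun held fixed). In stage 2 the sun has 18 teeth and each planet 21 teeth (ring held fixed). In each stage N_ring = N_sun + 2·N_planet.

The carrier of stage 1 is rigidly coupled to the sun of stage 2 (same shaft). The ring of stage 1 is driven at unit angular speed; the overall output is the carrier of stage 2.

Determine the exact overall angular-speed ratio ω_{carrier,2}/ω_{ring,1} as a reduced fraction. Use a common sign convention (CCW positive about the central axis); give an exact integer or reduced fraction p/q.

24/143

Stage 1: N_ring = 24 + 2·20 = 64
Stage 1: 24(ω_s−ω_c) = −64(ω_r−ω_c),  ω_s=0, ω_r=1
Stage 1: 24(0−ω_c) = −64(1−ω_c)  ⇒  88ω_c = 64  ⇒  ω_c = 8/11
  ⇒ ω_c¹/ω_r¹ = 8/11
Stage 2: N_ring = 18 + 2·21 = 60
Stage 2: 18(ω_s−ω_c) = −60(ω_r−ω_c),  ω_r=0, ω_s=1
Stage 2: 18(1−ω_c) = −60(0−ω_c)  ⇒  78ω_c = 18  ⇒  ω_c = 3/13
  ⇒ ω_c²/ω_s² = 3/13
Coupling ω_s² = ω_c¹ ⇒ overall = 8/11 × 3/13 = 24/143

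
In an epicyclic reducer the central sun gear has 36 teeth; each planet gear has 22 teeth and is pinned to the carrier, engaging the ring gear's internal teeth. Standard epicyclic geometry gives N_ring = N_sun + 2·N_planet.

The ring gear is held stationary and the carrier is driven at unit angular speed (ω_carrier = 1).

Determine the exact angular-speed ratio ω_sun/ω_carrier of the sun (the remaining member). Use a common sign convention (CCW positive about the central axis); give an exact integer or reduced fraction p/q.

N_ring = 36 + 2·22 = 80
36(ω_s−ω_c) = −80(ω_r−ω_c),  ω_r=0, ω_c=1
ω_s = 1 − (80/36)(0−1) = 29/9
ω_s/ω_c = 29/9

29/9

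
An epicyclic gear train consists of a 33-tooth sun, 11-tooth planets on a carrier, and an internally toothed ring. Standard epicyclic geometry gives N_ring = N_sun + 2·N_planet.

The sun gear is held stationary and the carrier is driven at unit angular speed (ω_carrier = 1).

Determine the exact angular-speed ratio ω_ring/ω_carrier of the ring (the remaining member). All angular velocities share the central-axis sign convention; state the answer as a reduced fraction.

8/5

N_ring = 33 + 2·11 = 55
33(ω_s−ω_c) = −55(ω_r−ω_c),  ω_s=0, ω_c=1
ω_r = 1 − (33/55)(0−1) = 8/5
ω_r/ω_c = 8/5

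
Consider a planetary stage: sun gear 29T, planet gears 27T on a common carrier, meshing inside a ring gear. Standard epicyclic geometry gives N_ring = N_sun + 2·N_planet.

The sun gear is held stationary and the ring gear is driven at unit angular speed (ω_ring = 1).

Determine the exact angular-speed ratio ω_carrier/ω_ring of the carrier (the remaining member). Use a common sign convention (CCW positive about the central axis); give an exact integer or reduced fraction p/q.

N_ring = 29 + 2·27 = 83
29(ω_s−ω_c) = −83(ω_r−ω_c),  ω_s=0, ω_r=1
29(0−ω_c) = −83(1−ω_c)  ⇒  112ω_c = 83  ⇒  ω_c = 83/112
ω_c/ω_r = 83/112

83/112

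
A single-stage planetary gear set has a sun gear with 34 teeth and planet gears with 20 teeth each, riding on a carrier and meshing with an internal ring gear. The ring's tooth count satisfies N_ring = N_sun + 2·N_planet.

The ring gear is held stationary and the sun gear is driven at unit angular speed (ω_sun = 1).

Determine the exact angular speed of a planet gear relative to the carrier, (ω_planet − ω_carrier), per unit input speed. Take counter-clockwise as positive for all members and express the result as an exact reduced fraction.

-629/540

N_ring = 34 + 2·20 = 74
34(ω_s−ω_c) = −74(ω_r−ω_c),  ω_r=0, ω_s=1
34(1−ω_c) = −74(0−ω_c)  ⇒  108ω_c = 34  ⇒  ω_c = 17/54
sun–planet: 34·(1−17/54) = −20·(ω_p−ω_c)  ⇒  ω_p−ω_c = −(34/20)·(37/54) = -629/540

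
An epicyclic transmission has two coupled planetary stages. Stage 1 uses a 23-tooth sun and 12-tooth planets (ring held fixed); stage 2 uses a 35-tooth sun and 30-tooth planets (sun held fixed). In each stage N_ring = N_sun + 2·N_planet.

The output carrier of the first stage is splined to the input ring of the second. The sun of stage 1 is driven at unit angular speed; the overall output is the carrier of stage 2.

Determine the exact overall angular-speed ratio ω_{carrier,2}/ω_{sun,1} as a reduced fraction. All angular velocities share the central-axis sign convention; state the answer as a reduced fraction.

Stage 1: N_ring = 23 + 2·12 = 47
Stage 1: 23(ω_s−ω_c) = −47(ω_r−ω_c),  ω_r=0, ω_s=1
Stage 1: 23(1−ω_c) = −47(0−ω_c)  ⇒  70ω_c = 23  ⇒  ω_c = 23/70
  ⇒ ω_c¹/ω_s¹ = 23/70
Stage 2: N_ring = 35 + 2·30 = 95
Stage 2: 35(ω_s−ω_c) = −95(ω_r−ω_c),  ω_s=0, ω_r=1
Stage 2: 35(0−ω_c) = −95(1−ω_c)  ⇒  130ω_c = 95  ⇒  ω_c = 19/26
  ⇒ ω_c²/ω_r² = 19/26
Coupling ω_r² = ω_c¹ ⇒ overall = 23/70 × 19/26 = 437/1820

437/1820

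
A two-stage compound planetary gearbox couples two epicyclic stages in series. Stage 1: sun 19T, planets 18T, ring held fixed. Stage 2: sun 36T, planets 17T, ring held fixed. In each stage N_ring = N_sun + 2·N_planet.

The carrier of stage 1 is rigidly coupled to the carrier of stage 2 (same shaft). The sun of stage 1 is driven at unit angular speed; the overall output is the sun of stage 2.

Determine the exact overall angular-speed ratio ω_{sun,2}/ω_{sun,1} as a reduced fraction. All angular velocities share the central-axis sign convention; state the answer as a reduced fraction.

1007/1332

Stage 1: N_ring = 19 + 2·18 = 55
Stage 1: 19(ω_s−ω_c) = −55(ω_r−ω_c),  ω_r=0, ω_s=1
Stage 1: 19(1−ω_c) = −55(0−ω_c)  ⇒  74ω_c = 19  ⇒  ω_c = 19/74
  ⇒ ω_c¹/ω_s¹ = 19/74
Stage 2: N_ring = 36 + 2·17 = 70
Stage 2: 36(ω_s−ω_c) = −70(ω_r−ω_c),  ω_r=0, ω_c=1
Stage 2: ω_s = 1 − (70/36)(0−1) = 53/18
  ⇒ ω_s²/ω_c² = 53/18
Coupling ω_c² = ω_c¹ ⇒ overall = 19/74 × 53/18 = 1007/1332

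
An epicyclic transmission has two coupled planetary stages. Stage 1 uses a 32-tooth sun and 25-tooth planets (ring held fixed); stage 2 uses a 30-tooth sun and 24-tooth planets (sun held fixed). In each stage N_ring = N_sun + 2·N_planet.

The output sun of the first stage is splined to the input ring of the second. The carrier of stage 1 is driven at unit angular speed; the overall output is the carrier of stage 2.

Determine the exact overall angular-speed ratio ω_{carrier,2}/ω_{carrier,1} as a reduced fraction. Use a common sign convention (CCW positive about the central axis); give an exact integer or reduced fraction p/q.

Stage 1: N_ring = 32 + 2·25 = 82
Stage 1: 32(ω_s−ω_c) = −82(ω_r−ω_c),  ω_r=0, ω_c=1
Stage 1: ω_s = 1 − (82/32)(0−1) = 57/16
  ⇒ ω_s¹/ω_c¹ = 57/16
Stage 2: N_ring = 30 + 2·24 = 78
Stage 2: 30(ω_s−ω_c) = −78(ω_r−ω_c),  ω_s=0, ω_r=1
Stage 2: 30(0−ω_c) = −78(1−ω_c)  ⇒  108ω_c = 78  ⇒  ω_c = 13/18
  ⇒ ω_c²/ω_r² = 13/18
Coupling ω_r² = ω_s¹ ⇒ overall = 57/16 × 13/18 = 247/96

247/96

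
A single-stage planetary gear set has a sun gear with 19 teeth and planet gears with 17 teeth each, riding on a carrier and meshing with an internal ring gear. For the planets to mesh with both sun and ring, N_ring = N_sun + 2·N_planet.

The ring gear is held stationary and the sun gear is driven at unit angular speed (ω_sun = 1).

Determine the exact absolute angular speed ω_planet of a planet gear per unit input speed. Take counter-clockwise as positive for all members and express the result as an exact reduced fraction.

-19/34

N_ring = 19 + 2·17 = 53
19(ω_s−ω_c) = −53(ω_r−ω_c),  ω_r=0, ω_s=1
19(1−ω_c) = −53(0−ω_c)  ⇒  72ω_c = 19  ⇒  ω_c = 19/72
sun–planet: 19·(1−19/72) = −17·(ω_p−ω_c)  ⇒  ω_p−ω_c = −(19/17)·(53/72) = -1007/1224
ω_p = 19/72 − 1007/1224 = -19/34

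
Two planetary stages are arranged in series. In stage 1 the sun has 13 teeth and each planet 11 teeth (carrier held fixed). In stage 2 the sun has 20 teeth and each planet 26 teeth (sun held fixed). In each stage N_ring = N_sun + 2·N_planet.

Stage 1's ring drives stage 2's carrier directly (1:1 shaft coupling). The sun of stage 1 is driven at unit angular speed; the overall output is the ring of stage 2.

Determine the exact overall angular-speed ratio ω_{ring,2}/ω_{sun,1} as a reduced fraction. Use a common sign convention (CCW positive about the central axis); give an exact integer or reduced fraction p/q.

Stage 1: N_ring = 13 + 2·11 = 35
Stage 1: 13(ω_s−ω_c) = −35(ω_r−ω_c),  ω_c=0, ω_s=1
Stage 1: ω_r = 0 − (13/35)(1−0) = -13/35
  ⇒ ω_r¹/ω_s¹ = -13/35
Stage 2: N_ring = 20 + 2·26 = 72
Stage 2: 20(ω_s−ω_c) = −72(ω_r−ω_c),  ω_s=0, ω_c=1
Stage 2: ω_r = 1 − (20/72)(0−1) = 23/18
  ⇒ ω_r²/ω_c² = 23/18
Coupling ω_c² = ω_r¹ ⇒ overall = -13/35 × 23/18 = -299/630

-299/630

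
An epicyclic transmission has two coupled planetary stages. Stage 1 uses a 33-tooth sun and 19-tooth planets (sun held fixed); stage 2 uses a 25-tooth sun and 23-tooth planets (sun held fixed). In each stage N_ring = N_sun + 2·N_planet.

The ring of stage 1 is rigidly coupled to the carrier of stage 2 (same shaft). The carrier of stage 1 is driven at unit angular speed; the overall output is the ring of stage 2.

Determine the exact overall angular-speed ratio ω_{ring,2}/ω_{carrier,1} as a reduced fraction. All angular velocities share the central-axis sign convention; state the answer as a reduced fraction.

9984/5041

Stage 1: N_ring = 33 + 2·19 = 71
Stage 1: 33(ω_s−ω_c) = −71(ω_r−ω_c),  ω_s=0, ω_c=1
Stage 1: ω_r = 1 − (33/71)(0−1) = 104/71
  ⇒ ω_r¹/ω_c¹ = 104/71
Stage 2: N_ring = 25 + 2·23 = 71
Stage 2: 25(ω_s−ω_c) = −71(ω_r−ω_c),  ω_s=0, ω_c=1
Stage 2: ω_r = 1 − (25/71)(0−1) = 96/71
  ⇒ ω_r²/ω_c² = 96/71
Coupling ω_c² = ω_r¹ ⇒ overall = 104/71 × 96/71 = 9984/5041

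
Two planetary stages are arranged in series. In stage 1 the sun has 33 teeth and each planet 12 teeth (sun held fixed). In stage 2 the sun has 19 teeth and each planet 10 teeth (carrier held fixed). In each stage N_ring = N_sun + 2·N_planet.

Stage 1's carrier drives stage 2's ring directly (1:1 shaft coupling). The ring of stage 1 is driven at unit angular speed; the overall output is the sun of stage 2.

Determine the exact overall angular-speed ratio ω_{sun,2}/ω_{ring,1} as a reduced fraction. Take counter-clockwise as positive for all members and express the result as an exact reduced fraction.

-13/10

Stage 1: N_ring = 33 + 2·12 = 57
Stage 1: 33(ω_s−ω_c) = −57(ω_r−ω_c),  ω_s=0, ω_r=1
Stage 1: 33(0−ω_c) = −57(1−ω_c)  ⇒  90ω_c = 57  ⇒  ω_c = 19/30
  ⇒ ω_c¹/ω_r¹ = 19/30
Stage 2: N_ring = 19 + 2·10 = 39
Stage 2: 19(ω_s−ω_c) = −39(ω_r−ω_c),  ω_c=0, ω_r=1
Stage 2: ω_s = 0 − (39/19)(1−0) = -39/19
  ⇒ ω_s²/ω_r² = -39/19
Coupling ω_r² = ω_c¹ ⇒ overall = 19/30 × -39/19 = -13/10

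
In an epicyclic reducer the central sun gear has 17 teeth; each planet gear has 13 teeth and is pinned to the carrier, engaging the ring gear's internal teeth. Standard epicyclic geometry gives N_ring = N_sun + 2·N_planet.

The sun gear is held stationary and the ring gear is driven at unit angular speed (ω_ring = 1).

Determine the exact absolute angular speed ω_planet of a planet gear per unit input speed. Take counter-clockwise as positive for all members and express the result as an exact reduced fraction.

43/26

N_ring = 17 + 2·13 = 43
17(ω_s−ω_c) = −43(ω_r−ω_c),  ω_s=0, ω_r=1
17(0−ω_c) = −43(1−ω_c)  ⇒  60ω_c = 43  ⇒  ω_c = 43/60
sun–planet: 17·(0−43/60) = −13·(ω_p−ω_c)  ⇒  ω_p−ω_c = −(17/13)·(-43/60) = 731/780
ω_p = 43/60 + 731/780 = 43/26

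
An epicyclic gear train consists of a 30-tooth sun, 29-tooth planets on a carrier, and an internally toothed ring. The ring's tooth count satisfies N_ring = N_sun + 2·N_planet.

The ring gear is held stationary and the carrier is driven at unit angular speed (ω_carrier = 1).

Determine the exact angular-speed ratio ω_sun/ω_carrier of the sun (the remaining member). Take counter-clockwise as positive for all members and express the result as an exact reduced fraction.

N_ring = 30 + 2·29 = 88
30(ω_s−ω_c) = −88(ω_r−ω_c),  ω_r=0, ω_c=1
ω_s = 1 − (88/30)(0−1) = 59/15
ω_s/ω_c = 59/15

59/15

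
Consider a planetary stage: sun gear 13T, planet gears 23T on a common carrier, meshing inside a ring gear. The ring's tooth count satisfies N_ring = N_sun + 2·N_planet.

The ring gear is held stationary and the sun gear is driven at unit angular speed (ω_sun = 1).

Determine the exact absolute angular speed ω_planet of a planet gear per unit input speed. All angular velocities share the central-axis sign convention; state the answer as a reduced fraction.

-13/46

N_ring = 13 + 2·23 = 59
13(ω_s−ω_c) = −59(ω_r−ω_c),  ω_r=0, ω_s=1
13(1−ω_c) = −59(0−ω_c)  ⇒  72ω_c = 13  ⇒  ω_c = 13/72
sun–planet: 13·(1−13/72) = −23·(ω_p−ω_c)  ⇒  ω_p−ω_c = −(13/23)·(59/72) = -767/1656
ω_p = 13/72 − 767/1656 = -13/46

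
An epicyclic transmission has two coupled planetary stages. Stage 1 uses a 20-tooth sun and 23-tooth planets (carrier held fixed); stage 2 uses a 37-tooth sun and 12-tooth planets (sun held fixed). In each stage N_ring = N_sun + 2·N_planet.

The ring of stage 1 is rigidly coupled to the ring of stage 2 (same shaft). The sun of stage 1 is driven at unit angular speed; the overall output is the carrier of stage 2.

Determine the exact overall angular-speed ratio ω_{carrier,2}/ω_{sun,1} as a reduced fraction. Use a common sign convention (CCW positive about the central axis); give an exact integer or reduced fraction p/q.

Stage 1: N_ring = 20 + 2·23 = 66
Stage 1: 20(ω_s−ω_c) = −66(ω_r−ω_c),  ω_c=0, ω_s=1
Stage 1: ω_r = 0 − (20/66)(1−0) = -10/33
  ⇒ ω_r¹/ω_s¹ = -10/33
Stage 2: N_ring = 37 + 2·12 = 61
Stage 2: 37(ω_s−ω_c) = −61(ω_r−ω_c),  ω_s=0, ω_r=1
Stage 2: 37(0−ω_c) = −61(1−ω_c)  ⇒  98ω_c = 61  ⇒  ω_c = 61/98
  ⇒ ω_c²/ω_r² = 61/98
Coupling ω_r² = ω_r¹ ⇒ overall = -10/33 × 61/98 = -305/1617

-305/1617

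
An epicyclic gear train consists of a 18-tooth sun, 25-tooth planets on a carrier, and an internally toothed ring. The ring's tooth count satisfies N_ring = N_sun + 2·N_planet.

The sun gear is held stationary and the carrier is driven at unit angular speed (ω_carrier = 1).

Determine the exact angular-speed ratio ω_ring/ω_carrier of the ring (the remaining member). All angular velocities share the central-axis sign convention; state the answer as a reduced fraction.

43/34

N_ring = 18 + 2·25 = 68
18(ω_s−ω_c) = −68(ω_r−ω_c),  ω_s=0, ω_c=1
ω_r = 1 − (18/68)(0−1) = 43/34
ω_r/ω_c = 43/34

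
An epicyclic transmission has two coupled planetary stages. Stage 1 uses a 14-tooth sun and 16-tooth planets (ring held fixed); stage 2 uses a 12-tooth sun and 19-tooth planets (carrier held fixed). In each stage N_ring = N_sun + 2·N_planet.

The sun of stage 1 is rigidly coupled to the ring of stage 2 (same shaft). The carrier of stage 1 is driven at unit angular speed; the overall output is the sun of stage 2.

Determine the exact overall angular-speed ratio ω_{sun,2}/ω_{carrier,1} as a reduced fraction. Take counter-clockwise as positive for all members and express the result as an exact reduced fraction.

-125/7

Stage 1: N_ring = 14 + 2·16 = 46
Stage 1: 14(ω_s−ω_c) = −46(ω_r−ω_c),  ω_r=0, ω_c=1
Stage 1: ω_s = 1 − (46/14)(0−1) = 30/7
  ⇒ ω_s¹/ω_c¹ = 30/7
Stage 2: N_ring = 12 + 2·19 = 50
Stage 2: 12(ω_s−ω_c) = −50(ω_r−ω_c),  ω_c=0, ω_r=1
Stage 2: ω_s = 0 − (50/12)(1−0) = -25/6
  ⇒ ω_s²/ω_r² = -25/6
Coupling ω_r² = ω_s¹ ⇒ overall = 30/7 × -25/6 = -125/7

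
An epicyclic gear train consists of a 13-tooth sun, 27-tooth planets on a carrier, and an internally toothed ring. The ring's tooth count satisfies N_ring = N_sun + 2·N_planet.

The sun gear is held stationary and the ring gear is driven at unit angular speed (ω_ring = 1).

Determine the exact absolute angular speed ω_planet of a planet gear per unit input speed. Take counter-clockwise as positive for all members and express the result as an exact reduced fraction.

N_ring = 13 + 2·27 = 67
13(ω_s−ω_c) = −67(ω_r−ω_c),  ω_s=0, ω_r=1
13(0−ω_c) = −67(1−ω_c)  ⇒  80ω_c = 67  ⇒  ω_c = 67/80
sun–planet: 13·(0−67/80) = −27·(ω_p−ω_c)  ⇒  ω_p−ω_c = −(13/27)·(-67/80) = 871/2160
ω_p = 67/80 + 871/2160 = 67/54

67/54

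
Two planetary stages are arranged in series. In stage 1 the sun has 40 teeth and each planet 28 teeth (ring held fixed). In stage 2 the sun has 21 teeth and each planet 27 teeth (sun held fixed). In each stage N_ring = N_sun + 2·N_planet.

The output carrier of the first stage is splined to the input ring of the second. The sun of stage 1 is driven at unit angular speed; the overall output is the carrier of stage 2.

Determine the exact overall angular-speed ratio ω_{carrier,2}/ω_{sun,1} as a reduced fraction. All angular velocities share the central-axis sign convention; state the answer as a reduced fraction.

Stage 1: N_ring = 40 + 2·28 = 96
Stage 1: 40(ω_s−ω_c) = −96(ω_r−ω_c),  ω_r=0, ω_s=1
Stage 1: 40(1−ω_c) = −96(0−ω_c)  ⇒  136ω_c = 40  ⇒  ω_c = 5/17
  ⇒ ω_c¹/ω_s¹ = 5/17
Stage 2: N_ring = 21 + 2·27 = 75
Stage 2: 21(ω_s−ω_c) = −75(ω_r−ω_c),  ω_s=0, ω_r=1
Stage 2: 21(0−ω_c) = −75(1−ω_c)  ⇒  96ω_c = 75  ⇒  ω_c = 25/32
  ⇒ ω_c²/ω_r² = 25/32
Coupling ω_r² = ω_c¹ ⇒ overall = 5/17 × 25/32 = 125/544

125/544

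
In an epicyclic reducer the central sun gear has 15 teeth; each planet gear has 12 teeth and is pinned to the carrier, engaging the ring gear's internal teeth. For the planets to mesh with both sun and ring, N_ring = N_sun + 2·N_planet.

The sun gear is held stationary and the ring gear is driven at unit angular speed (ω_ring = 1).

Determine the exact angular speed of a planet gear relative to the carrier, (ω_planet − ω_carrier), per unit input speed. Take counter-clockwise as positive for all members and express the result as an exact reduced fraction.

65/72

N_ring = 15 + 2·12 = 39
15(ω_s−ω_c) = −39(ω_r−ω_c),  ω_s=0, ω_r=1
15(0−ω_c) = −39(1−ω_c)  ⇒  54ω_c = 39  ⇒  ω_c = 13/18
sun–planet: 15·(0−13/18) = −12·(ω_p−ω_c)  ⇒  ω_p−ω_c = −(15/12)·(-13/18) = 65/72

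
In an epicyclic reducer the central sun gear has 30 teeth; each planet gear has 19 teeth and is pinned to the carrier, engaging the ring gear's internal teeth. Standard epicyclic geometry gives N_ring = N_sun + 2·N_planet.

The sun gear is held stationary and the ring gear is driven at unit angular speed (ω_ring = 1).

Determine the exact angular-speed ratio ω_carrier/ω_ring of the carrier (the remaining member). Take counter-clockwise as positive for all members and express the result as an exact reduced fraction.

34/49

N_ring = 30 + 2·19 = 68
30(ω_s−ω_c) = −68(ω_r−ω_c),  ω_s=0, ω_r=1
30(0−ω_c) = −68(1−ω_c)  ⇒  98ω_c = 68  ⇒  ω_c = 34/49
ω_c/ω_r = 34/49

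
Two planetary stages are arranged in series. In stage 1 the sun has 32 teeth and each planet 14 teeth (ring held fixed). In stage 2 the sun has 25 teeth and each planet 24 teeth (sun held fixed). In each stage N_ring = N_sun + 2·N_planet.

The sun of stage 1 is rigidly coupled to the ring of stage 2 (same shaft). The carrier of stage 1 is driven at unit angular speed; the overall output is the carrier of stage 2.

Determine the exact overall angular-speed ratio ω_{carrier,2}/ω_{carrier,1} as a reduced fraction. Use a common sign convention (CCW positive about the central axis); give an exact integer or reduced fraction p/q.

1679/784

Stage 1: N_ring = 32 + 2·14 = 60
Stage 1: 32(ω_s−ω_c) = −60(ω_r−ω_c),  ω_r=0, ω_c=1
Stage 1: ω_s = 1 − (60/32)(0−1) = 23/8
  ⇒ ω_s¹/ω_c¹ = 23/8
Stage 2: N_ring = 25 + 2·24 = 73
Stage 2: 25(ω_s−ω_c) = −73(ω_r−ω_c),  ω_s=0, ω_r=1
Stage 2: 25(0−ω_c) = −73(1−ω_c)  ⇒  98ω_c = 73  ⇒  ω_c = 73/98
  ⇒ ω_c²/ω_r² = 73/98
Coupling ω_r² = ω_s¹ ⇒ overall = 23/8 × 73/98 = 1679/784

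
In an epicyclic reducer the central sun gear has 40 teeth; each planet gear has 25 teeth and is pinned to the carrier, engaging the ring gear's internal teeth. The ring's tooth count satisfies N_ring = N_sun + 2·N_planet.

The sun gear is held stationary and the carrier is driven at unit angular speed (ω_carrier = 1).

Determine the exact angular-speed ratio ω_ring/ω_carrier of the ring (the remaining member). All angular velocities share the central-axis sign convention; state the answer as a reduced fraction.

N_ring = 40 + 2·25 = 90
40(ω_s−ω_c) = −90(ω_r−ω_c),  ω_s=0, ω_c=1
ω_r = 1 − (40/90)(0−1) = 13/9
ω_r/ω_c = 13/9

13/9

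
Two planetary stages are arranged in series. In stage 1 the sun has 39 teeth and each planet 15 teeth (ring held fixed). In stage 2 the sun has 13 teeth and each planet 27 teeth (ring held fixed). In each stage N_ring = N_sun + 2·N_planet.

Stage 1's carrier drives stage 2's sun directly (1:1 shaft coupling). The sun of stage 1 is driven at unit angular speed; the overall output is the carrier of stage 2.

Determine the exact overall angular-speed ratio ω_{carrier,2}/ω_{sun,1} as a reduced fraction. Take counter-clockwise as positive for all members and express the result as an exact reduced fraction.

169/2880

Stage 1: N_ring = 39 + 2·15 = 69
Stage 1: 39(ω_s−ω_c) = −69(ω_r−ω_c),  ω_r=0, ω_s=1
Stage 1: 39(1−ω_c) = −69(0−ω_c)  ⇒  108ω_c = 39  ⇒  ω_c = 13/36
  ⇒ ω_c¹/ω_s¹ = 13/36
Stage 2: N_ring = 13 + 2·27 = 67
Stage 2: 13(ω_s−ω_c) = −67(ω_r−ω_c),  ω_r=0, ω_s=1
Stage 2: 13(1−ω_c) = −67(0−ω_c)  ⇒  80ω_c = 13  ⇒  ω_c = 13/80
  ⇒ ω_c²/ω_s² = 13/80
Coupling ω_s² = ω_c¹ ⇒ overall = 13/36 × 13/80 = 169/2880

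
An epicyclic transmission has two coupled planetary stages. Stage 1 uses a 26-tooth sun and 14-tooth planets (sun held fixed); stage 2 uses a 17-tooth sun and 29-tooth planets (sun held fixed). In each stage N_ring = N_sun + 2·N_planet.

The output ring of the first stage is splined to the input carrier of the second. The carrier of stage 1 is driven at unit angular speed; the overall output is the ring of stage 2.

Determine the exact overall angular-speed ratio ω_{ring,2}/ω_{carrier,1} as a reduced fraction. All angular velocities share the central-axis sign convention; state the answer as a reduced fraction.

Stage 1: N_ring = 26 + 2·14 = 54
Stage 1: 26(ω_s−ω_c) = −54(ω_r−ω_c),  ω_s=0, ω_c=1
Stage 1: ω_r = 1 − (26/54)(0−1) = 40/27
  ⇒ ω_r¹/ω_c¹ = 40/27
Stage 2: N_ring = 17 + 2·29 = 75
Stage 2: 17(ω_s−ω_c) = −75(ω_r−ω_c),  ω_s=0, ω_c=1
Stage 2: ω_r = 1 − (17/75)(0−1) = 92/75
  ⇒ ω_r²/ω_c² = 92/75
Coupling ω_c² = ω_r¹ ⇒ overall = 40/27 × 92/75 = 736/405

736/405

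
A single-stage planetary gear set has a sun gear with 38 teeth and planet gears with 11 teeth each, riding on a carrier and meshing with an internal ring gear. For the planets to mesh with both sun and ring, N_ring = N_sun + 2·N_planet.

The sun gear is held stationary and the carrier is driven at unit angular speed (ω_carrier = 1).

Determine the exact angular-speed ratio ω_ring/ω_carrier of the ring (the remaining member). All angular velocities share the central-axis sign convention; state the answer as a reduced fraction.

49/30

N_ring = 38 + 2·11 = 60
38(ω_s−ω_c) = −60(ω_r−ω_c),  ω_s=0, ω_c=1
ω_r = 1 − (38/60)(0−1) = 49/30
ω_r/ω_c = 49/30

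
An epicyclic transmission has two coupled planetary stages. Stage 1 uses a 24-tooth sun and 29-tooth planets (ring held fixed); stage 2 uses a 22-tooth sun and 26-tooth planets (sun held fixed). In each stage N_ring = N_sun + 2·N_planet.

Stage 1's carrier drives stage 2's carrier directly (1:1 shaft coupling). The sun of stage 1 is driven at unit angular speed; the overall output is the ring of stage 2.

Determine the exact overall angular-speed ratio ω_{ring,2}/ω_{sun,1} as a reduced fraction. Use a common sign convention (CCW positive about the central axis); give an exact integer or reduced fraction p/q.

Stage 1: N_ring = 24 + 2·29 = 82
Stage 1: 24(ω_s−ω_c) = −82(ω_r−ω_c),  ω_r=0, ω_s=1
Stage 1: 24(1−ω_c) = −82(0−ω_c)  ⇒  106ω_c = 24  ⇒  ω_c = 12/53
  ⇒ ω_c¹/ω_s¹ = 12/53
Stage 2: N_ring = 22 + 2·26 = 74
Stage 2: 22(ω_s−ω_c) = −74(ω_r−ω_c),  ω_s=0, ω_c=1
Stage 2: ω_r = 1 − (22/74)(0−1) = 48/37
  ⇒ ω_r²/ω_c² = 48/37
Coupling ω_c² = ω_c¹ ⇒ overall = 12/53 × 48/37 = 576/1961

576/1961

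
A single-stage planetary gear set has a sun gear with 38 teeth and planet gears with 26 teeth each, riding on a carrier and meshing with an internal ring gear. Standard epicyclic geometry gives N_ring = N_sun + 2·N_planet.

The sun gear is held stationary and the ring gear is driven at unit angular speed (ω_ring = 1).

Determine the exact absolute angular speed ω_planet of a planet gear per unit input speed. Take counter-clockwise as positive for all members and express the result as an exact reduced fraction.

N_ring = 38 + 2·26 = 90
38(ω_s−ω_c) = −90(ω_r−ω_c),  ω_s=0, ω_r=1
38(0−ω_c) = −90(1−ω_c)  ⇒  128ω_c = 90  ⇒  ω_c = 45/64
sun–planet: 38·(0−45/64) = −26·(ω_p−ω_c)  ⇒  ω_p−ω_c = −(38/26)·(-45/64) = 855/832
ω_p = 45/64 + 855/832 = 45/26

45/26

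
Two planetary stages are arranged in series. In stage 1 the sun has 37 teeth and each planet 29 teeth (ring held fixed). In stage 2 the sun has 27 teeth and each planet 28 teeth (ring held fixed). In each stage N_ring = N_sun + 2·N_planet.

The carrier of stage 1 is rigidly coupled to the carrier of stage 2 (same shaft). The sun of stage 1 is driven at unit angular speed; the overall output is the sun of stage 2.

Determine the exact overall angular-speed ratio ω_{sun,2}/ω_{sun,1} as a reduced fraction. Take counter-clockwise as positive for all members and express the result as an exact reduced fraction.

Stage 1: N_ring = 37 + 2·29 = 95
Stage 1: 37(ω_s−ω_c) = −95(ω_r−ω_c),  ω_r=0, ω_s=1
Stage 1: 37(1−ω_c) = −95(0−ω_c)  ⇒  132ω_c = 37  ⇒  ω_c = 37/132
  ⇒ ω_c¹/ω_s¹ = 37/132
Stage 2: N_ring = 27 + 2·28 = 83
Stage 2: 27(ω_s−ω_c) = −83(ω_r−ω_c),  ω_r=0, ω_c=1
Stage 2: ω_s = 1 − (83/27)(0−1) = 110/27
  ⇒ ω_s²/ω_c² = 110/27
Coupling ω_c² = ω_c¹ ⇒ overall = 37/132 × 110/27 = 185/162

185/162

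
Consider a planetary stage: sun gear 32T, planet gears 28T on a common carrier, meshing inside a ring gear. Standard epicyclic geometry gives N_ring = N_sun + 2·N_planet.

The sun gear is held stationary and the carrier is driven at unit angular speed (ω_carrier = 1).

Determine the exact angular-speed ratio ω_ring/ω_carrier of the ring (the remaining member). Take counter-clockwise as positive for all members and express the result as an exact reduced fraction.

15/11

N_ring = 32 + 2·28 = 88
32(ω_s−ω_c) = −88(ω_r−ω_c),  ω_s=0, ω_c=1
ω_r = 1 − (32/88)(0−1) = 15/11
ω_r/ω_c = 15/11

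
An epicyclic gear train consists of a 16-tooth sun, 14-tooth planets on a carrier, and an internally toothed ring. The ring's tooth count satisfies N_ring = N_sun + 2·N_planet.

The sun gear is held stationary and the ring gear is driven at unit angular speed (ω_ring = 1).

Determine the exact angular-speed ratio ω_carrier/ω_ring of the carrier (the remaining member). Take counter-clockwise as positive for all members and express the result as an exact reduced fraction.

N_ring = 16 + 2·14 = 44
16(ω_s−ω_c) = −44(ω_r−ω_c),  ω_s=0, ω_r=1
16(0−ω_c) = −44(1−ω_c)  ⇒  60ω_c = 44  ⇒  ω_c = 11/15
ω_c/ω_r = 11/15

11/15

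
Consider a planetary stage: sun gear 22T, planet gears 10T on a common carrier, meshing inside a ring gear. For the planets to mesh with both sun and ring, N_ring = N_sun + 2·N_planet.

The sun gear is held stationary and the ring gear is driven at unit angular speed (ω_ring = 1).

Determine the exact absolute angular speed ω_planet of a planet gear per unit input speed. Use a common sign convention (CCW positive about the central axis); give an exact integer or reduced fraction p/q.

N_ring = 22 + 2·10 = 42
22(ω_s−ω_c) = −42(ω_r−ω_c),  ω_s=0, ω_r=1
22(0−ω_c) = −42(1−ω_c)  ⇒  64ω_c = 42  ⇒  ω_c = 21/32
sun–planet: 22·(0−21/32) = −10·(ω_p−ω_c)  ⇒  ω_p−ω_c = −(22/10)·(-21/32) = 231/160
ω_p = 21/32 + 231/160 = 21/10

21/10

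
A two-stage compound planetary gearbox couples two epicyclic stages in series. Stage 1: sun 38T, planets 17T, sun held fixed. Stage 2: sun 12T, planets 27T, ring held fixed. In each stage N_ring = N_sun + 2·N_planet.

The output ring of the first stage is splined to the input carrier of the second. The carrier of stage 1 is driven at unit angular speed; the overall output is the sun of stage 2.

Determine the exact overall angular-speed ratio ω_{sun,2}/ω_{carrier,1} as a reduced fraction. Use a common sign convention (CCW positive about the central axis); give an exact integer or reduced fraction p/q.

715/72

Stage 1: N_ring = 38 + 2·17 = 72
Stage 1: 38(ω_s−ω_c) = −72(ω_r−ω_c),  ω_s=0, ω_c=1
Stage 1: ω_r = 1 − (38/72)(0−1) = 55/36
  ⇒ ω_r¹/ω_c¹ = 55/36
Stage 2: N_ring = 12 + 2·27 = 66
Stage 2: 12(ω_s−ω_c) = −66(ω_r−ω_c),  ω_r=0, ω_c=1
Stage 2: ω_s = 1 − (66/12)(0−1) = 13/2
  ⇒ ω_s²/ω_c² = 13/2
Coupling ω_c² = ω_r¹ ⇒ overall = 55/36 × 13/2 = 715/72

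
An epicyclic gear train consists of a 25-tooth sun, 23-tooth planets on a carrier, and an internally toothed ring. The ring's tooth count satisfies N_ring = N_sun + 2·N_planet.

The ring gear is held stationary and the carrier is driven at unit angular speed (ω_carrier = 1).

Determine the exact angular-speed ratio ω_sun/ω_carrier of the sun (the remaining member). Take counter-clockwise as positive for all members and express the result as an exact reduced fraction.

N_ring = 25 + 2·23 = 71
25(ω_s−ω_c) = −71(ω_r−ω_c),  ω_r=0, ω_c=1
ω_s = 1 − (71/25)(0−1) = 96/25
ω_s/ω_c = 96/25

96/25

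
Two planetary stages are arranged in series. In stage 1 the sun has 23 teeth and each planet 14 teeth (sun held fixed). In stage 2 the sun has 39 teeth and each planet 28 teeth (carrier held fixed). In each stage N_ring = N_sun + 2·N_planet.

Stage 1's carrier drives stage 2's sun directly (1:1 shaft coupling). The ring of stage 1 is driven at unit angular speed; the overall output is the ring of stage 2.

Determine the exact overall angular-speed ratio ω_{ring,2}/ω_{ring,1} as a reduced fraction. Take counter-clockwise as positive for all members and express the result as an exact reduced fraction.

Stage 1: N_ring = 23 + 2·14 = 51
Stage 1: 23(ω_s−ω_c) = −51(ω_r−ω_c),  ω_s=0, ω_r=1
Stage 1: 23(0−ω_c) = −51(1−ω_c)  ⇒  74ω_c = 51  ⇒  ω_c = 51/74
  ⇒ ω_c¹/ω_r¹ = 51/74
Stage 2: N_ring = 39 + 2·28 = 95
Stage 2: 39(ω_s−ω_c) = −95(ω_r−ω_c),  ω_c=0, ω_s=1
Stage 2: ω_r = 0 − (39/95)(1−0) = -39/95
  ⇒ ω_r²/ω_s² = -39/95
Coupling ω_s² = ω_c¹ ⇒ overall = 51/74 × -39/95 = -1989/7030

-1989/7030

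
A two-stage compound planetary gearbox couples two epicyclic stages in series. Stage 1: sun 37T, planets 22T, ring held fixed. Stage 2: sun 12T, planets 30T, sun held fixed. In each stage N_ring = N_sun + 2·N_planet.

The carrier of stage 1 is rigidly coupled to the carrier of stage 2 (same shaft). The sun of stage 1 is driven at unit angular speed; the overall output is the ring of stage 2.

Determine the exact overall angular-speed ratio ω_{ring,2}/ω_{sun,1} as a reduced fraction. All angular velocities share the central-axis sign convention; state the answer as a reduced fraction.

Stage 1: N_ring = 37 + 2·22 = 81
Stage 1: 37(ω_s−ω_c) = −81(ω_r−ω_c),  ω_r=0, ω_s=1
Stage 1: 37(1−ω_c) = −81(0−ω_c)  ⇒  118ω_c = 37  ⇒  ω_c = 37/118
  ⇒ ω_c¹/ω_s¹ = 37/118
Stage 2: N_ring = 12 + 2·30 = 72
Stage 2: 12(ω_s−ω_c) = −72(ω_r−ω_c),  ω_s=0, ω_c=1
Stage 2: ω_r = 1 − (12/72)(0−1) = 7/6
  ⇒ ω_r²/ω_c² = 7/6
Coupling ω_c² = ω_c¹ ⇒ overall = 37/118 × 7/6 = 259/708

259/708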